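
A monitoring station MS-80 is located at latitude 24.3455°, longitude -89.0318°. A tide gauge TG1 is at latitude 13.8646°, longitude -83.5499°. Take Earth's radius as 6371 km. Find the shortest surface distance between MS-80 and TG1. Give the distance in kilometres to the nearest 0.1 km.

Δφ = -10.4809°,  Δλ = 5.4819°
a = sin²(Δφ/2) + cos φ₁ cos φ₂ sin²(Δλ/2) = 0.010365
c = 2·arcsin(√a) = 0.203970 rad = 11.6866°
d = R·c = 6371 × 0.203970 = 1299.5 km

1299.5 km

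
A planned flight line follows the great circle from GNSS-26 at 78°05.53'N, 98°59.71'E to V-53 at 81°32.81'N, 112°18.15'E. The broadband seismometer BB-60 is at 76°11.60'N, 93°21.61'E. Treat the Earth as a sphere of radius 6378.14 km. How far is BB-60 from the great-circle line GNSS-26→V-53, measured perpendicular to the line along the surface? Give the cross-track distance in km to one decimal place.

GNSS-26: φ = +78.09217°, λ = +98.99517°
V-53: φ = +81.54683°, λ = +112.30250°
BB-60: φ = +76.19333°, λ = +93.36017°
δ₁₃ = central angle GNSS-26→BB-60 = 0.039678 rad  (haversine)
θ₁₃ = bearing GNSS-26→BB-60 = 216.209°,  θ₁₂ = bearing GNSS-26→V-53 = 27.820°
dₓₜ = R·arcsin(sin δ₁₃ · sin(θ₁₃ − θ₁₂)) = 6378.14·arcsin(0.03967·sin(188.389°)) = -36.912 km
|dₓₜ| = 36.912 km

36.9 km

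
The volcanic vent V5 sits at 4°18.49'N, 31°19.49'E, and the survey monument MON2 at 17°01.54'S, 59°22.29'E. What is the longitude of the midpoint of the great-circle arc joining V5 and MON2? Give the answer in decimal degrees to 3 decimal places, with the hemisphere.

V5: φ = +4.30817°, λ = +31.32483°
MON2: φ = -17.02567°, λ = +59.37150°
Bx = cos φ₂ cos Δλ = 0.843885,  By = cos φ₂ sin Δλ = 0.449584
φₘ = atan2(sin φ₁ + sin φ₂, √((cos φ₁ + Bx)² + By²)) = -6.55232°
λₘ = λ₁ + atan2(By, cos φ₁ + Bx) = 45.04780°

45.048°E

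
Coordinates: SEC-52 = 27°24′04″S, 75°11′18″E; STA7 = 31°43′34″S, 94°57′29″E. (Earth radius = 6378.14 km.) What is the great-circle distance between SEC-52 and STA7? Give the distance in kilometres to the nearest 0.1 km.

SEC-52: φ = -27.40111°, λ = +75.18833°
STA7: φ = -31.72611°, λ = +94.95806°
Δφ = -4.3250°,  Δλ = 19.7697°
a = sin²(Δφ/2) + cos φ₁ cos φ₂ sin²(Δλ/2) = 0.023678
c = 2·arcsin(√a) = 0.308981 rad = 17.7033°
d = R·c = 6378.14 × 0.308981 = 1970.7 km

1970.7 km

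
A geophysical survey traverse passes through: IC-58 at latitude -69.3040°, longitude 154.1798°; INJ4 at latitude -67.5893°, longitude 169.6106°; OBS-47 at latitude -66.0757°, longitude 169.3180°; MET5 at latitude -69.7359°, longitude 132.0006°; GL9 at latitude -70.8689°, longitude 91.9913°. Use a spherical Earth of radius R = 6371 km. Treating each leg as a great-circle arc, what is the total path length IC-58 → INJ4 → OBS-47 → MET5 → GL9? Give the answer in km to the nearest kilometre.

3888 km

IC-58→INJ4: c = 0.103047 rad, d = 656.51 km
INJ4→OBS-47: c = 0.026494 rad, d = 168.79 km
OBS-47→MET5: c = 0.248804 rad, d = 1585.13 km
MET5→GL9: c = 0.231878 rad, d = 1477.29 km
Total = 656.51 + 168.79 + 1585.13 + 1477.29 = 3887.72 km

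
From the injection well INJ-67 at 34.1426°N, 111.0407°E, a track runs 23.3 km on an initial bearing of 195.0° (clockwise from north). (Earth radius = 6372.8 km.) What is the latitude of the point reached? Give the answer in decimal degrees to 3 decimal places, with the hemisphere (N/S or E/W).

33.940°N

δ = d/R = 23.3/6372.8 = 0.003656 rad
φ₂ = arcsin(sin φ₁ cos δ + cos φ₁ sin δ cos θ)
   = arcsin(0.56125·0.99999 + 0.82764·0.00366·-0.96593) = 33.94024°
λ₂ = λ₁ + atan2(sin θ sin δ cos φ₁, cos δ − sin φ₁ sin φ₂) = 110.97535°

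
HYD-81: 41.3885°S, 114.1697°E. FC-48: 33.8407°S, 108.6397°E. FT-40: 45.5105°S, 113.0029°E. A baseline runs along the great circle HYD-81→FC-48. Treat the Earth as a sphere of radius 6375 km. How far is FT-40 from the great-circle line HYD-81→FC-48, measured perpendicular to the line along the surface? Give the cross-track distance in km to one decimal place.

319.6 km

δ₁₃ = central angle HYD-81→FT-40 = 0.073443 rad  (haversine)
θ₁₃ = bearing HYD-81→FT-40 = 191.214°,  θ₁₂ = bearing HYD-81→FC-48 = 328.141°
dₓₜ = R·arcsin(sin δ₁₃ · sin(θ₁₃ − θ₁₂)) = 6375·arcsin(0.07338·sin(-136.927°)) = -319.595 km
|dₓₜ| = 319.595 km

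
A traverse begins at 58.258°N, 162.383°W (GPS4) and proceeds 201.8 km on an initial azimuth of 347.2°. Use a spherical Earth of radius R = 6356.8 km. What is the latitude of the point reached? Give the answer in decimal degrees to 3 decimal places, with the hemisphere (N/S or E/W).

δ = d/R = 201.8/6356.8 = 0.031746 rad
φ₂ = arcsin(sin φ₁ cos δ + cos φ₁ sin δ cos θ)
   = arcsin(0.85043·0.99950 + 0.52610·0.03174·0.97515) = 60.02926°
λ₂ = λ₁ + atan2(sin θ sin δ cos φ₁, cos δ − sin φ₁ sin φ₂) = -163.18955°

60.029°N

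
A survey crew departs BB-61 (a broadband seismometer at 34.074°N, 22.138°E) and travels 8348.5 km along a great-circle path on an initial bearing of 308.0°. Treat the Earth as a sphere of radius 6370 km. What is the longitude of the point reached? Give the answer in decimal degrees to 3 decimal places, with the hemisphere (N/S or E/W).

76.833°W

δ = d/R = 8348.5/6370 = 1.310597 rad
φ₂ = arcsin(sin φ₁ cos δ + cos φ₁ sin δ cos θ)
   = arcsin(0.56026·0.25727 + 0.82831·0.96634·0.61566) = 39.56375°
λ₂ = λ₁ + atan2(sin θ sin δ cos φ₁, cos δ − sin φ₁ sin φ₂) = -76.83342°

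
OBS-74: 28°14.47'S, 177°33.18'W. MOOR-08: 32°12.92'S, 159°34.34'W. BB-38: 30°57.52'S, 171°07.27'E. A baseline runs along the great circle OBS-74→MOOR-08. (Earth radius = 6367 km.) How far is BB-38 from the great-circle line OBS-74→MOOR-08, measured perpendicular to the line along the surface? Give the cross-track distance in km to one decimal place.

680.1 km

OBS-74: φ = -28.24117°, λ = -177.55300°
MOOR-08: φ = -32.21533°, λ = -159.57233°
BB-38: φ = -30.95867°, λ = +171.12117°
δ₁₃ = central angle OBS-74→BB-38 = 0.178203 rad  (haversine)
θ₁₃ = bearing OBS-74→BB-38 = 251.818°,  θ₁₂ = bearing OBS-74→MOOR-08 = 108.790°
dₓₜ = R·arcsin(sin δ₁₃ · sin(θ₁₃ − θ₁₂)) = 6367·arcsin(0.17726·sin(143.028°)) = 680.081 km
|dₓₜ| = 680.081 km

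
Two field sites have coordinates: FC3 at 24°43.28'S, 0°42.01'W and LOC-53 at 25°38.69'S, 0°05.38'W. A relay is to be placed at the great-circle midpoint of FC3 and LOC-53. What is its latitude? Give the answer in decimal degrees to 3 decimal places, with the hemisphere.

25.183°S

FC3: φ = -24.72133°, λ = -0.70017°
LOC-53: φ = -25.64483°, λ = -0.08967°
Bx = cos φ₂ cos Δλ = 0.901443,  By = cos φ₂ sin Δλ = 0.009605
φₘ = atan2(sin φ₁ + sin φ₂, √((cos φ₁ + Bx)² + By²)) = -25.18340°
λₘ = λ₁ + atan2(By, cos φ₁ + Bx) = -0.39607°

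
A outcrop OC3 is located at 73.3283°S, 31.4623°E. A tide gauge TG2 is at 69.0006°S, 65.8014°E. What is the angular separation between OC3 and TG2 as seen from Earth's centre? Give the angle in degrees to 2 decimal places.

Δφ = 4.3277°,  Δλ = 34.3391°
a = sin²(Δφ/2) + cos φ₁ cos φ₂ sin²(Δλ/2) = 0.010385
c = 2·arcsin(√a) = 0.204165 rad = 11.6978°

11.70°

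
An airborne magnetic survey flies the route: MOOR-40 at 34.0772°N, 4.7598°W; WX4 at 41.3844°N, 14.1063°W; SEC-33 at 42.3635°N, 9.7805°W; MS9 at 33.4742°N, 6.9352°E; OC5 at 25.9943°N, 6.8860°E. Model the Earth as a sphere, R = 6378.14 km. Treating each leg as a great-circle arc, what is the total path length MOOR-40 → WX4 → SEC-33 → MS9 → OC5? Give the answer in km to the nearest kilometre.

MOOR-40→WX4: c = 0.181200 rad, d = 1155.72 km
WX4→SEC-33: c = 0.058750 rad, d = 374.72 km
SEC-33→MS9: c = 0.276763 rad, d = 1765.23 km
MS9→OC5: c = 0.130551 rad, d = 832.67 km
Total = 1155.72 + 374.72 + 1765.23 + 832.67 = 4128.34 km

4128 km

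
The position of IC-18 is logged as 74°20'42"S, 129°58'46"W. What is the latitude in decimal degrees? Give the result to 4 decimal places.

74.3450°S

74° + 20′/60 + 42″/3600 = 74 + 0.33333 + 0.01167 = 74.3450°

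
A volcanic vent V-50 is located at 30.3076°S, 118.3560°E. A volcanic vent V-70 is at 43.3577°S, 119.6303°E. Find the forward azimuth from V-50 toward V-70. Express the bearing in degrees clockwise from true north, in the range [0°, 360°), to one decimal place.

Δλ = 1.2743°
y = sin Δλ · cos φ₂ = 0.016169
x = cos φ₁ sin φ₂ − sin φ₁ cos φ₂ cos Δλ = -0.225894
θ = atan2(y, x) = 175.9057° → 175.9057° (mod 360°)

175.9°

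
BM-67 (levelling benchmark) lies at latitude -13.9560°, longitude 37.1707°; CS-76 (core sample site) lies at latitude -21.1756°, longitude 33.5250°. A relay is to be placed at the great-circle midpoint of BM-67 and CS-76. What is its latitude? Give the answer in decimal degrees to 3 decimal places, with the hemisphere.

17.574°S

Bx = cos φ₂ cos Δλ = 0.930591,  By = cos φ₂ sin Δλ = -0.059293
φₘ = atan2(sin φ₁ + sin φ₂, √((cos φ₁ + Bx)² + By²)) = -17.57414°
λₘ = λ₁ + atan2(By, cos φ₁ + Bx) = 35.38427°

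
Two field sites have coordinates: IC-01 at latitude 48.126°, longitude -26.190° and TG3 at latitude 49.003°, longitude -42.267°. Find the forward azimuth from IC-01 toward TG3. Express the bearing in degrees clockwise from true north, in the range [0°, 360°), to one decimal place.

280.7°

Δλ = -16.0770°
y = sin Δλ · cos φ₂ = -0.181671
x = cos φ₁ sin φ₂ − sin φ₁ cos φ₂ cos Δλ = 0.034410
θ = atan2(y, x) = -79.2747° → 280.7253° (mod 360°)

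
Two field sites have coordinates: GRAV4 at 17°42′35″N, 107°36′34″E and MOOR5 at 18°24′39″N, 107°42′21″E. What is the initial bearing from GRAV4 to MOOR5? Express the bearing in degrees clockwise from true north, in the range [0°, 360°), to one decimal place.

GRAV4: φ = +17.70972°, λ = +107.60944°
MOOR5: φ = +18.41083°, λ = +107.70583°
Δλ = 0.0964°
y = sin Δλ · cos φ₂ = 0.001596
x = cos φ₁ sin φ₂ − sin φ₁ cos φ₂ cos Δλ = 0.012237
θ = atan2(y, x) = 7.4318° → 7.4318° (mod 360°)

7.4°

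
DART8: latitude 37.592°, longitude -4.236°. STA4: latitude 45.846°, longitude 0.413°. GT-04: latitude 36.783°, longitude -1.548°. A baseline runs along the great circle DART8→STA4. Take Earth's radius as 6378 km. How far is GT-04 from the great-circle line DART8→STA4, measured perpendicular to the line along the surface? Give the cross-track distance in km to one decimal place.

254.7 km

δ₁₃ = central angle DART8→GT-04 = 0.039951 rad  (haversine)
θ₁₃ = bearing DART8→GT-04 = 109.880°,  θ₁₂ = bearing DART8→STA4 = 21.280°
dₓₜ = R·arcsin(sin δ₁₃ · sin(θ₁₃ − θ₁₂)) = 6378·arcsin(0.03994·sin(88.600°)) = 254.732 km
|dₓₜ| = 254.732 km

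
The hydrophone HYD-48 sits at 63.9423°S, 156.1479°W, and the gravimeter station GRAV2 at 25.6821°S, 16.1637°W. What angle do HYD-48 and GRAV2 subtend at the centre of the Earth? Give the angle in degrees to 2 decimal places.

Δφ = 38.2602°,  Δλ = 139.9842°
a = sin²(Δφ/2) + cos φ₁ cos φ₂ sin²(Δλ/2) = 0.456933
c = 2·arcsin(√a) = 1.484556 rad = 85.0588°

85.06°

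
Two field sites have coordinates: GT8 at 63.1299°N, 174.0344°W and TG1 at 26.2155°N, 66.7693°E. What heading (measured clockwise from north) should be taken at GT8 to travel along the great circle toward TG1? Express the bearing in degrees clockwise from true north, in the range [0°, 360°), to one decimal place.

307.0°

Δλ = -119.1963°
y = sin Δλ · cos φ₂ = -0.783161
x = cos φ₁ sin φ₂ − sin φ₁ cos φ₂ cos Δλ = 0.590035
θ = atan2(y, x) = -53.0055° → 306.9945° (mod 360°)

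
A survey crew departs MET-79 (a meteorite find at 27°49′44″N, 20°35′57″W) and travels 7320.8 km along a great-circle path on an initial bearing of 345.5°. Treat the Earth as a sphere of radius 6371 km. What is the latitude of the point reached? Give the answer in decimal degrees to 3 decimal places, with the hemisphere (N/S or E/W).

76.471°N

MET-79: φ = +27.82889°, λ = -20.59917°
δ = d/R = 7320.8/6371 = 1.149082 rad
φ₂ = arcsin(sin φ₁ cos δ + cos φ₁ sin δ cos θ)
   = arcsin(0.46683·0.40933 + 0.88435·0.91239·0.96815) = 76.47125°
λ₂ = λ₁ + atan2(sin θ sin δ cos φ₁, cos δ − sin φ₁ sin φ₂) = -123.03599°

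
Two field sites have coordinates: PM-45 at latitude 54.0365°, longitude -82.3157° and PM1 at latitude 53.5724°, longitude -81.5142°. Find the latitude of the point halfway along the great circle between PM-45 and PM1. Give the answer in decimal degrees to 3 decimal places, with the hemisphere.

53.805°N

Bx = cos φ₂ cos Δλ = 0.593748,  By = cos φ₂ sin Δλ = 0.008306
φₘ = atan2(sin φ₁ + sin φ₂, √((cos φ₁ + Bx)² + By²)) = 53.80512°
λₘ = λ₁ + atan2(By, cos φ₁ + Bx) = -81.91273°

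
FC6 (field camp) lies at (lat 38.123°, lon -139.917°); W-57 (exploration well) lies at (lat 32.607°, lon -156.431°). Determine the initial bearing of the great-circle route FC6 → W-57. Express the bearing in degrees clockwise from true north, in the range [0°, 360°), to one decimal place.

Δλ = -16.5140°
y = sin Δλ · cos φ₂ = -0.239448
x = cos φ₁ sin φ₂ − sin φ₁ cos φ₂ cos Δλ = -0.074672
θ = atan2(y, x) = -107.3201° → 252.6799° (mod 360°)

252.7°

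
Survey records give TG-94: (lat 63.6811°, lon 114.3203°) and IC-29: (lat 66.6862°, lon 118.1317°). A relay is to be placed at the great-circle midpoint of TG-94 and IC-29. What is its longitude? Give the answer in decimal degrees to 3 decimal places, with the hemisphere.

Bx = cos φ₂ cos Δλ = 0.394891,  By = cos φ₂ sin Δλ = 0.026308
φₘ = atan2(sin φ₁ + sin φ₂, √((cos φ₁ + Bx)² + By²)) = 65.19568°
λₘ = λ₁ + atan2(By, cos φ₁ + Bx) = 116.11786°

116.118°E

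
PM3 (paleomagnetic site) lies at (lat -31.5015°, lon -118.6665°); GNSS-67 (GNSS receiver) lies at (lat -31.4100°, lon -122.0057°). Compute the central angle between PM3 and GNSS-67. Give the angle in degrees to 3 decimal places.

Δφ = 0.0915°,  Δλ = -3.3392°
a = sin²(Δφ/2) + cos φ₁ cos φ₂ sin²(Δλ/2) = 0.000618
c = 2·arcsin(√a) = 0.049739 rad = 2.8498°

2.850°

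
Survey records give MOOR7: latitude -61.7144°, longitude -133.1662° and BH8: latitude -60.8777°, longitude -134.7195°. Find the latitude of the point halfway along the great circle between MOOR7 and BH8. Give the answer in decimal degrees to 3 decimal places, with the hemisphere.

61.298°S

Bx = cos φ₂ cos Δλ = 0.486497,  By = cos φ₂ sin Δλ = -0.013192
φₘ = atan2(sin φ₁ + sin φ₂, √((cos φ₁ + Bx)² + By²)) = -61.29827°
λₘ = λ₁ + atan2(By, cos φ₁ + Bx) = -133.95321°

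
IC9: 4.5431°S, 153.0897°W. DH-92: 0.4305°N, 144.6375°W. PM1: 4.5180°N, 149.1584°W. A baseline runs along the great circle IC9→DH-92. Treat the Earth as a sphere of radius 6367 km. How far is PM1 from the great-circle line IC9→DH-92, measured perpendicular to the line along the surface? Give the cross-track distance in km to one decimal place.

646.5 km

δ₁₃ = central angle IC9→PM1 = 0.172361 rad  (haversine)
θ₁₃ = bearing IC9→PM1 = 23.485°,  θ₁₂ = bearing IC9→DH-92 = 59.715°
dₓₜ = R·arcsin(sin δ₁₃ · sin(θ₁₃ − θ₁₂)) = 6367·arcsin(0.17151·sin(-36.230°)) = -646.514 km
|dₓₜ| = 646.514 km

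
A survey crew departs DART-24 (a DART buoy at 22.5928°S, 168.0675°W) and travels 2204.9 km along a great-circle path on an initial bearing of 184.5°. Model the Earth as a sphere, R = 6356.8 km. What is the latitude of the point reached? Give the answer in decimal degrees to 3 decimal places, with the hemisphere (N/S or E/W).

δ = d/R = 2204.9/6356.8 = 0.346857 rad
φ₂ = arcsin(sin φ₁ cos δ + cos φ₁ sin δ cos θ)
   = arcsin(-0.38418·0.94045 + 0.92326·0.33994·-0.99692) = -42.39113°
λ₂ = λ₁ + atan2(sin θ sin δ cos φ₁, cos δ − sin φ₁ sin φ₂) = -170.13708°

42.391°S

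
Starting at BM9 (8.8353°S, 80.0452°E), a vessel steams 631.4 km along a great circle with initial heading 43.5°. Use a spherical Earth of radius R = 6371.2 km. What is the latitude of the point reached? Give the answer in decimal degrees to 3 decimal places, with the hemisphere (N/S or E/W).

4.699°S

δ = d/R = 631.4/6371.2 = 0.099102 rad
φ₂ = arcsin(sin φ₁ cos δ + cos φ₁ sin δ cos θ)
   = arcsin(-0.15359·0.99509 + 0.98813·0.09894·0.72537) = -4.69917°
λ₂ = λ₁ + atan2(sin θ sin δ cos φ₁, cos δ − sin φ₁ sin φ₂) = 83.96359°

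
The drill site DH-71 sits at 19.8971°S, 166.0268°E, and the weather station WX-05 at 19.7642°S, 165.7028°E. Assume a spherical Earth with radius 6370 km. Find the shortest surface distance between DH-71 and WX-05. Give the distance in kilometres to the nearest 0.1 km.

37.0 km

Δφ = 0.1329°,  Δλ = -0.3240°
a = sin²(Δφ/2) + cos φ₁ cos φ₂ sin²(Δλ/2) = 0.000008
c = 2·arcsin(√a) = 0.005803 rad = 0.3325°
d = R·c = 6370 × 0.005803 = 37.0 km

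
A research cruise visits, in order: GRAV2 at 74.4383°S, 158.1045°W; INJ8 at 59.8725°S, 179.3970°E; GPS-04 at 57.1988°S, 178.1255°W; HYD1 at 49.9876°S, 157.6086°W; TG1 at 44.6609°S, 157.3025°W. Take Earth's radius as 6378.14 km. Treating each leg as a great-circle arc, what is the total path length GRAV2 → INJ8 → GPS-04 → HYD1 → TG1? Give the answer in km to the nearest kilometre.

4354 km

GRAV2→INJ8: c = 0.292206 rad, d = 1863.73 km
INJ8→GPS-04: c = 0.051828 rad, d = 330.57 km
GPS-04→HYD1: c = 0.245579 rad, d = 1566.33 km
HYD1→TG1: c = 0.093039 rad, d = 593.41 km
Total = 1863.73 + 330.57 + 1566.33 + 593.41 = 4354.04 km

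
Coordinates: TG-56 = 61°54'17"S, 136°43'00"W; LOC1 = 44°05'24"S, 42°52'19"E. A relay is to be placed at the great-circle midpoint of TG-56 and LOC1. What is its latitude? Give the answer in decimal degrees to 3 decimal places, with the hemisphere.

81.091°S

TG-56: φ = -61.90472°, λ = -136.71667°
LOC1: φ = -44.09000°, λ = +42.87194°
Bx = cos φ₂ cos Δλ = -0.718229,  By = cos φ₂ sin Δλ = 0.005157
φₘ = atan2(sin φ₁ + sin φ₂, √((cos φ₁ + Bx)² + By²)) = -81.09139°
λₘ = λ₁ + atan2(By, cos φ₁ + Bx) = 42.08865°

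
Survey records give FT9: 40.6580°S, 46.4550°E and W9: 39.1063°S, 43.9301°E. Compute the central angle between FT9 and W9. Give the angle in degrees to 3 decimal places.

2.482°

Δφ = 1.5517°,  Δλ = -2.5249°
a = sin²(Δφ/2) + cos φ₁ cos φ₂ sin²(Δλ/2) = 0.000469
c = 2·arcsin(√a) = 0.043321 rad = 2.4821°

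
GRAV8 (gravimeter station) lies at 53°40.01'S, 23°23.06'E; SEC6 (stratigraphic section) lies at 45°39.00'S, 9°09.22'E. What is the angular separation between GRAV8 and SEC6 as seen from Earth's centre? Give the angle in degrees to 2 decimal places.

GRAV8: φ = -53.66683°, λ = +23.38433°
SEC6: φ = -45.65000°, λ = +9.15367°
Δφ = 8.0168°,  Δλ = -14.2307°
a = sin²(Δφ/2) + cos φ₁ cos φ₂ sin²(Δλ/2) = 0.011241
c = 2·arcsin(√a) = 0.212447 rad = 12.1723°

12.17°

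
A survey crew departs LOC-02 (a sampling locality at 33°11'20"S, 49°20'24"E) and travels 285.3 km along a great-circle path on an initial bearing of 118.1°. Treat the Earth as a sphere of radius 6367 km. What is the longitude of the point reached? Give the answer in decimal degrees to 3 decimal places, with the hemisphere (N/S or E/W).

LOC-02: φ = -33.18889°, λ = +49.34000°
δ = d/R = 285.3/6367 = 0.044809 rad
φ₂ = arcsin(sin φ₁ cos δ + cos φ₁ sin δ cos θ)
   = arcsin(-0.54740·0.99900 + 0.83687·0.04479·-0.47101) = -34.36815°
λ₂ = λ₁ + atan2(sin θ sin δ cos φ₁, cos δ − sin φ₁ sin φ₂) = 52.08386°

52.084°E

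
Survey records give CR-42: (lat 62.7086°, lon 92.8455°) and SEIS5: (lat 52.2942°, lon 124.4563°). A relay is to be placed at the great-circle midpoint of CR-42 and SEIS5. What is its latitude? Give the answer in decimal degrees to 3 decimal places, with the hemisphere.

Bx = cos φ₂ cos Δλ = 0.520862,  By = cos φ₂ sin Δλ = 0.320572
φₘ = atan2(sin φ₁ + sin φ₂, √((cos φ₁ + Bx)² + By²)) = 58.47282°
λₘ = λ₁ + atan2(By, cos φ₁ + Bx) = 110.96990°

58.473°N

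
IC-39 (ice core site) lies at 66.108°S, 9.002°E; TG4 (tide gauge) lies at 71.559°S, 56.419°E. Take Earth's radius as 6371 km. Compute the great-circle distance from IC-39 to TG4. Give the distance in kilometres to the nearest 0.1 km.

Δφ = -5.4510°,  Δλ = 47.4170°
a = sin²(Δφ/2) + cos φ₁ cos φ₂ sin²(Δλ/2) = 0.022974
c = 2·arcsin(√a) = 0.304316 rad = 17.4360°
d = R·c = 6371 × 0.304316 = 1938.8 km

1938.8 km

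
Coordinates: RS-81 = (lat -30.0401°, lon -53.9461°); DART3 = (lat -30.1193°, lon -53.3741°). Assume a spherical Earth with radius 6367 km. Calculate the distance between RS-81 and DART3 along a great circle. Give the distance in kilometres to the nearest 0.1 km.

55.7 km

Δφ = -0.0792°,  Δλ = 0.5720°
a = sin²(Δφ/2) + cos φ₁ cos φ₂ sin²(Δλ/2) = 0.000019
c = 2·arcsin(√a) = 0.008749 rad = 0.5013°
d = R·c = 6367 × 0.008749 = 55.7 km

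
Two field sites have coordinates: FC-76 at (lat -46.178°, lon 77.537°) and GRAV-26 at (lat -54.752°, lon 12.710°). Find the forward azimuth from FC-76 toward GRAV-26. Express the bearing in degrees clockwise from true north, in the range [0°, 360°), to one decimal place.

Δλ = -64.8270°
y = sin Δλ · cos φ₂ = -0.522307
x = cos φ₁ sin φ₂ − sin φ₁ cos φ₂ cos Δλ = -0.388362
θ = atan2(y, x) = -126.6327° → 233.3673° (mod 360°)

233.4°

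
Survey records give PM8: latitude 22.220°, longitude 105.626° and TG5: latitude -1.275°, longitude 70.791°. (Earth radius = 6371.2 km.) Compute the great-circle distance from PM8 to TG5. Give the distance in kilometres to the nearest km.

Δφ = -23.4950°,  Δλ = -34.8350°
a = sin²(Δφ/2) + cos φ₁ cos φ₂ sin²(Δλ/2) = 0.124378
c = 2·arcsin(√a) = 0.720852 rad = 41.3018°
d = R·c = 6371.2 × 0.720852 = 4592.7 km

4593 km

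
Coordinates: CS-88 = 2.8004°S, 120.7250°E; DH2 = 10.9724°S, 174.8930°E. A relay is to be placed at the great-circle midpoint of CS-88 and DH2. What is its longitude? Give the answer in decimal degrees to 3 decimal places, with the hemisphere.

Bx = cos φ₂ cos Δλ = 0.574709,  By = cos φ₂ sin Δλ = 0.795916
φₘ = atan2(sin φ₁ + sin φ₂, √((cos φ₁ + Bx)² + By²)) = -7.72481°
λₘ = λ₁ + atan2(By, cos φ₁ + Bx) = 147.55622°

147.556°E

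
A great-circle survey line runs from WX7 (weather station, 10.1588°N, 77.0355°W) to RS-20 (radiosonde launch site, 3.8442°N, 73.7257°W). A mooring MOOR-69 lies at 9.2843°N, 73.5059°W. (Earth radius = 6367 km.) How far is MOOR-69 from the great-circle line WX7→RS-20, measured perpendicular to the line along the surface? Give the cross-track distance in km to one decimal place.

298.4 km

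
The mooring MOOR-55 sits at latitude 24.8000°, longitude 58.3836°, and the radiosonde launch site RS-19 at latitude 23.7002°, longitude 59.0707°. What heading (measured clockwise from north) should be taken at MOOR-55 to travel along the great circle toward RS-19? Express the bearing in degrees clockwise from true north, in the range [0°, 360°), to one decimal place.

Δλ = 0.6871°
y = sin Δλ · cos φ₂ = 0.010980
x = cos φ₁ sin φ₂ − sin φ₁ cos φ₂ cos Δλ = -0.019166
θ = atan2(y, x) = 150.1914° → 150.1914° (mod 360°)

150.2°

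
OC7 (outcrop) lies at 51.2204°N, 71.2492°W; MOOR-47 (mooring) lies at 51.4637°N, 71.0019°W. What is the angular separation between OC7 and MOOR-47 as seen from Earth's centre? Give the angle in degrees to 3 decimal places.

Δφ = 0.2433°,  Δλ = 0.2473°
a = sin²(Δφ/2) + cos φ₁ cos φ₂ sin²(Δλ/2) = 0.000006
c = 2·arcsin(√a) = 0.005030 rad = 0.2882°

0.288°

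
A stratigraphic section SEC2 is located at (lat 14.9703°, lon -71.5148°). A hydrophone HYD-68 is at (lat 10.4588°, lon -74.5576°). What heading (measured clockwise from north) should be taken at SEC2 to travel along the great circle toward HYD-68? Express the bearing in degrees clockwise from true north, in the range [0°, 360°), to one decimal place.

Δλ = -3.0428°
y = sin Δλ · cos φ₂ = -0.052200
x = cos φ₁ sin φ₂ − sin φ₁ cos φ₂ cos Δλ = -0.078301
θ = atan2(y, x) = -146.3103° → 213.6897° (mod 360°)

213.7°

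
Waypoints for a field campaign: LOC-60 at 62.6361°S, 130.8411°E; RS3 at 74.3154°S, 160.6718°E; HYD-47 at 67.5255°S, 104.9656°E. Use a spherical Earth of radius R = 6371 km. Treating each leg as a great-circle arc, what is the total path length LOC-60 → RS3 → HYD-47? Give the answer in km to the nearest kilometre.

3809 km

LOC-60→RS3: c = 0.273500 rad, d = 1742.47 km
RS3→HYD-47: c = 0.324312 rad, d = 2066.19 km
Total = 1742.47 + 2066.19 = 3808.66 km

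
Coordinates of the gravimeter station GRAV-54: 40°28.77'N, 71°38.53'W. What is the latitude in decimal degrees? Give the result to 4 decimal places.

40.4795°N

40° + 28.77′/60 = 40 + 0.47950 = 40.4795°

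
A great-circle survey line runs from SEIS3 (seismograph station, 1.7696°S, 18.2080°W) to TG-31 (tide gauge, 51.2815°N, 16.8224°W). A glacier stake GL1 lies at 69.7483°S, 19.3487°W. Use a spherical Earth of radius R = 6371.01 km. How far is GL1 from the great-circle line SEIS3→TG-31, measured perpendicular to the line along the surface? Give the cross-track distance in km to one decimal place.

67.9 km

δ₁₃ = central angle SEIS3→GL1 = 1.186526 rad  (haversine)
θ₁₃ = bearing SEIS3→GL1 = 180.426°,  θ₁₂ = bearing SEIS3→TG-31 = 1.084°
dₓₜ = R·arcsin(sin δ₁₃ · sin(θ₁₃ − θ₁₂)) = 6371.01·arcsin(0.92707·sin(179.342°)) = 67.868 km
|dₓₜ| = 67.868 km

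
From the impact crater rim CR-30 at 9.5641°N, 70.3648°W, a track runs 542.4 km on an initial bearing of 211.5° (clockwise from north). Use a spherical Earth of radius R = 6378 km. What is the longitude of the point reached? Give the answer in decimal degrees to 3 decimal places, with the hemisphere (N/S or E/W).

72.920°W

δ = d/R = 542.4/6378 = 0.085042 rad
φ₂ = arcsin(sin φ₁ cos δ + cos φ₁ sin δ cos θ)
   = arcsin(0.16615·0.99639 + 0.98610·0.08494·-0.85264) = 5.40148°
λ₂ = λ₁ + atan2(sin θ sin δ cos φ₁, cos δ − sin φ₁ sin φ₂) = -72.91983°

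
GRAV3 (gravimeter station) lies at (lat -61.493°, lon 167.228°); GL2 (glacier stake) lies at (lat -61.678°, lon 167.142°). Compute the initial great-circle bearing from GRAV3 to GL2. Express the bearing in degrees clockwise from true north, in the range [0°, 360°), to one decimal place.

192.4°

Δλ = -0.0860°
y = sin Δλ · cos φ₂ = -0.000712
x = cos φ₁ sin φ₂ − sin φ₁ cos φ₂ cos Δλ = -0.003229
θ = atan2(y, x) = -167.5646° → 192.4354° (mod 360°)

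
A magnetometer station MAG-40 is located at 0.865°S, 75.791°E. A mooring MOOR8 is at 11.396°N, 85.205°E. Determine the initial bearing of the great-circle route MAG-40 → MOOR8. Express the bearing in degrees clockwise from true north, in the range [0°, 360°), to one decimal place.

37.1°

Δλ = 9.4140°
y = sin Δλ · cos φ₂ = 0.160342
x = cos φ₁ sin φ₂ − sin φ₁ cos φ₂ cos Δλ = 0.212166
θ = atan2(y, x) = 37.0798° → 37.0798° (mod 360°)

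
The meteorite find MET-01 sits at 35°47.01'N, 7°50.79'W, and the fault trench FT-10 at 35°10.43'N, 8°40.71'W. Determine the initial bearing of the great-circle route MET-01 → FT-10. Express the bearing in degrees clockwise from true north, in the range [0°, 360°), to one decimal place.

MET-01: φ = +35.78350°, λ = -7.84650°
FT-10: φ = +35.17383°, λ = -8.67850°
Δλ = -0.8320°
y = sin Δλ · cos φ₂ = -0.011869
x = cos φ₁ sin φ₂ − sin φ₁ cos φ₂ cos Δλ = -0.010590
θ = atan2(y, x) = -131.7402° → 228.2598° (mod 360°)

228.3°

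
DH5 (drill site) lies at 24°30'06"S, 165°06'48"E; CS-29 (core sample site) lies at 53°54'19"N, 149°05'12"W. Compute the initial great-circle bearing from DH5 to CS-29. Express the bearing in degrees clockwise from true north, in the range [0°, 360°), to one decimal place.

25.0°

DH5: φ = -24.50167°, λ = +165.11333°
CS-29: φ = +53.90528°, λ = -149.08667°
Δλ = 45.8000°
y = sin Δλ · cos φ₂ = 0.422348
x = cos φ₁ sin φ₂ − sin φ₁ cos φ₂ cos Δλ = 0.905611
θ = atan2(y, x) = 25.0028° → 25.0028° (mod 360°)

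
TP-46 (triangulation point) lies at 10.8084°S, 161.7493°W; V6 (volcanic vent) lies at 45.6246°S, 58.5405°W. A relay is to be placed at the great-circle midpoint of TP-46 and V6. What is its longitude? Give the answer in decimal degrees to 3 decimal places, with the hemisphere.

Bx = cos φ₂ cos Δλ = -0.159803,  By = cos φ₂ sin Δλ = 0.680854
φₘ = atan2(sin φ₁ + sin φ₂, √((cos φ₁ + Bx)² + By²)) = -40.20051°
λₘ = λ₁ + atan2(By, cos φ₁ + Bx) = -122.13032°

122.130°W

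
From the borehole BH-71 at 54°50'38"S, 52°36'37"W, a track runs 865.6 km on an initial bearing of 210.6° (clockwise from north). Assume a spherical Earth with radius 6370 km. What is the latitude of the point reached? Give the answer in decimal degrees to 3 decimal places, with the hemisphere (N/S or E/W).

BH-71: φ = -54.84389°, λ = -52.61028°
δ = d/R = 865.6/6370 = 0.135887 rad
φ₂ = arcsin(sin φ₁ cos δ + cos φ₁ sin δ cos θ)
   = arcsin(-0.81759·0.99078 + 0.57581·0.13547·-0.86074) = -61.30531°
λ₂ = λ₁ + atan2(sin θ sin δ cos φ₁, cos δ − sin φ₁ sin φ₂) = -60.86782°

61.305°S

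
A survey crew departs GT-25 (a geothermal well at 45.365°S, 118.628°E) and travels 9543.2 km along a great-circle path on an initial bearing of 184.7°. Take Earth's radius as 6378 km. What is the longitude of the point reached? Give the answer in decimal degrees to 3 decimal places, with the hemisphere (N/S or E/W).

54.260°W

δ = d/R = 9543.2/6378 = 1.496268 rad
φ₂ = arcsin(sin φ₁ cos δ + cos φ₁ sin δ cos θ)
   = arcsin(-0.71160·0.07446 + 0.70259·0.99722·-0.99664) = -48.70019°
λ₂ = λ₁ + atan2(sin θ sin δ cos φ₁, cos δ − sin φ₁ sin φ₂) = -54.26026°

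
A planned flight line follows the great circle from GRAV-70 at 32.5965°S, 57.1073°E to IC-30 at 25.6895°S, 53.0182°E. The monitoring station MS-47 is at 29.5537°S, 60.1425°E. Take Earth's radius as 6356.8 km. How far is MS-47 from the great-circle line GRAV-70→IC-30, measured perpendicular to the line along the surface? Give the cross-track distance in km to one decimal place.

δ₁₃ = central angle GRAV-70→MS-47 = 0.069841 rad  (haversine)
θ₁₃ = bearing GRAV-70→MS-47 = 41.303°,  θ₁₂ = bearing GRAV-70→IC-30 = 331.636°
dₓₜ = R·arcsin(sin δ₁₃ · sin(θ₁₃ − θ₁₂)) = 6356.8·arcsin(0.06978·sin(-290.333°)) = 416.263 km
|dₓₜ| = 416.263 km

416.3 km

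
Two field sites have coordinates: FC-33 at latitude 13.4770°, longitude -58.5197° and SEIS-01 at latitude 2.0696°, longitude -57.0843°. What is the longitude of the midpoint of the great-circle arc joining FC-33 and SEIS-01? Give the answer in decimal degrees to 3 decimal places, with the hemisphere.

57.792°W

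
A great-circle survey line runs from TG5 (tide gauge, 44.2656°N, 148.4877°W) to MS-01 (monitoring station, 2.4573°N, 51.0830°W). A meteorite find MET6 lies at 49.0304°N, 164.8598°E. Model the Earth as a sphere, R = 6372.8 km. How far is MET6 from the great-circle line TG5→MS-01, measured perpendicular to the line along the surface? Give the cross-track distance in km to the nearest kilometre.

δ₁₃ = central angle TG5→MET6 = 0.556117 rad  (haversine)
θ₁₃ = bearing TG5→MET6 = 295.417°,  θ₁₂ = bearing TG5→MS-01 = 83.061°
dₓₜ = R·arcsin(sin δ₁₃ · sin(θ₁₃ − θ₁₂)) = 6372.8·arcsin(0.52789·sin(212.356°)) = -1825.257 km
|dₓₜ| = 1825.257 km

1825 km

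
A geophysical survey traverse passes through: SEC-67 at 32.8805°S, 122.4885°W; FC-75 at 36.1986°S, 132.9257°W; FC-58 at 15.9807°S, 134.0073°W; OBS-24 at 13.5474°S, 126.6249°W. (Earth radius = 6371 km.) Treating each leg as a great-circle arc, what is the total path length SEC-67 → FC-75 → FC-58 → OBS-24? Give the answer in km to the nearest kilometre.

4113 km

SEC-67→FC-75: c = 0.160732 rad, d = 1024.02 km
FC-75→FC-58: c = 0.353269 rad, d = 2250.67 km
FC-58→OBS-24: c = 0.131616 rad, d = 838.53 km
Total = 1024.02 + 2250.67 + 838.53 = 4113.23 km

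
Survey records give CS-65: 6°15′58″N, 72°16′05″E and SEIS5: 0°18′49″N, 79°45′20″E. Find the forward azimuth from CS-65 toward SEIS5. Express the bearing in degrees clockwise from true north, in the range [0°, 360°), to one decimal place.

128.3°

CS-65: φ = +6.26611°, λ = +72.26806°
SEIS5: φ = +0.31361°, λ = +79.75556°
Δλ = 7.4875°
y = sin Δλ · cos φ₂ = 0.130308
x = cos φ₁ sin φ₂ − sin φ₁ cos φ₂ cos Δλ = -0.102773
θ = atan2(y, x) = 128.2627° → 128.2627° (mod 360°)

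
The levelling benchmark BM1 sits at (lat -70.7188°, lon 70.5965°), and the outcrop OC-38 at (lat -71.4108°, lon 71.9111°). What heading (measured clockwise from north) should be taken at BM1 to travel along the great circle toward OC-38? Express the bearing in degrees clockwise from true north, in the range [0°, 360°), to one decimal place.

Δλ = 1.3146°
y = sin Δλ · cos φ₂ = 0.007313
x = cos φ₁ sin φ₂ − sin φ₁ cos φ₂ cos Δλ = -0.012157
θ = atan2(y, x) = 148.9686° → 148.9686° (mod 360°)

149.0°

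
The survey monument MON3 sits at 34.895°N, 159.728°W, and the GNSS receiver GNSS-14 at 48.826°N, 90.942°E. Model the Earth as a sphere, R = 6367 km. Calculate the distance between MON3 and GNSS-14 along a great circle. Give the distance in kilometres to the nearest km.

Δφ = 13.9310°,  Δλ = -109.3300°
a = sin²(Δφ/2) + cos φ₁ cos φ₂ sin²(Δλ/2) = 0.374065
c = 2·arcsin(√a) = 1.316183 rad = 75.4118°
d = R·c = 6367 × 1.316183 = 8380.1 km

8380 km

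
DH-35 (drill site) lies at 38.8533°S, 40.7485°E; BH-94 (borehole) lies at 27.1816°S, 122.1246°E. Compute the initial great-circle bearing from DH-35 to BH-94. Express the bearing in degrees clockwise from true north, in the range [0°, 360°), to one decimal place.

Δλ = 81.3761°
y = sin Δλ · cos φ₂ = 0.879506
x = cos φ₁ sin φ₂ − sin φ₁ cos φ₂ cos Δλ = -0.272067
θ = atan2(y, x) = 107.1889° → 107.1889° (mod 360°)

107.2°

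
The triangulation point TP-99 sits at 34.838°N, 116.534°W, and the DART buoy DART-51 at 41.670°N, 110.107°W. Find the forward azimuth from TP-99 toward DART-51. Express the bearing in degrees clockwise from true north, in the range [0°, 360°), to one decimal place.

Δλ = 6.4270°
y = sin Δλ · cos φ₂ = 0.083616
x = cos φ₁ sin φ₂ − sin φ₁ cos φ₂ cos Δλ = 0.121640
θ = atan2(y, x) = 34.5046° → 34.5046° (mod 360°)

34.5°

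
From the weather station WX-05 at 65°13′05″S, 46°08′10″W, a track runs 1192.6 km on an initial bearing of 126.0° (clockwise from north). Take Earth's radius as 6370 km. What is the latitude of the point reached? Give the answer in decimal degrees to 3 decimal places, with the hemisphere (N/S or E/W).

WX-05: φ = -65.21806°, λ = -46.13611°
δ = d/R = 1192.6/6370 = 0.187221 rad
φ₂ = arcsin(sin φ₁ cos δ + cos φ₁ sin δ cos θ)
   = arcsin(-0.90791·0.98253 + 0.41917·0.18613·-0.58779) = -69.70226°
λ₂ = λ₁ + atan2(sin θ sin δ cos φ₁, cos δ − sin φ₁ sin φ₂) = -20.40931°

69.702°S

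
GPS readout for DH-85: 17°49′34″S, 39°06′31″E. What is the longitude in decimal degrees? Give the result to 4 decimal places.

39.1086°E

39° + 6′/60 + 31″/3600 = 39 + 0.10000 + 0.00861 = 39.1086°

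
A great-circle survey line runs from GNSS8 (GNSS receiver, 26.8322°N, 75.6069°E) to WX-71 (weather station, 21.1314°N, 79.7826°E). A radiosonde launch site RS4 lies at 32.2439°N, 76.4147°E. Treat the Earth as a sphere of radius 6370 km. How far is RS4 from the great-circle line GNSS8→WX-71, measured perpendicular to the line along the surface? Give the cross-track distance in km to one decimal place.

δ₁₃ = central angle GNSS8→RS4 = 0.095244 rad  (haversine)
θ₁₃ = bearing GNSS8→RS4 = 7.203°,  θ₁₂ = bearing GNSS8→WX-71 = 145.335°
dₓₜ = R·arcsin(sin δ₁₃ · sin(θ₁₃ − θ₁₂)) = 6370·arcsin(0.09510·sin(-138.132°)) = -404.583 km
|dₓₜ| = 404.583 km

404.6 km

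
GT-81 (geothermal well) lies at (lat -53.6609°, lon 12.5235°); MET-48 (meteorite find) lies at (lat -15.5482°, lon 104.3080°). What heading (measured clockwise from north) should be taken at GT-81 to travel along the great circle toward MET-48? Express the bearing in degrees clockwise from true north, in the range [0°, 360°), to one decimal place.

Δλ = 91.7845°
y = sin Δλ · cos φ₂ = 0.962938
x = cos φ₁ sin φ₂ − sin φ₁ cos φ₂ cos Δλ = -0.183002
θ = atan2(y, x) = 100.7605° → 100.7605° (mod 360°)

100.8°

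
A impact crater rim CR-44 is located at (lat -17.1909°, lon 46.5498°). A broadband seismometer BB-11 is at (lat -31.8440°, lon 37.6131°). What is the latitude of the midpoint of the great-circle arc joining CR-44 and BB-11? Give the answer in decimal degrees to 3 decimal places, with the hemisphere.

Bx = cos φ₂ cos Δλ = 0.839175,  By = cos φ₂ sin Δλ = -0.131962
φₘ = atan2(sin φ₁ + sin φ₂, √((cos φ₁ + Bx)² + By²)) = -24.58314°
λₘ = λ₁ + atan2(By, cos φ₁ + Bx) = 42.34401°

24.583°S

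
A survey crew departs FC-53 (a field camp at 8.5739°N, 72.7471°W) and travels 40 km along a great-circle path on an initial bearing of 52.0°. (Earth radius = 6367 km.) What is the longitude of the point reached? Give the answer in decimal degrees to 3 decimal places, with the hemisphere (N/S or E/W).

δ = d/R = 40/6367 = 0.006282 rad
φ₂ = arcsin(sin φ₁ cos δ + cos φ₁ sin δ cos θ)
   = arcsin(0.14908·0.99998 + 0.98882·0.00628·0.61566) = 8.79540°
λ₂ = λ₁ + atan2(sin θ sin δ cos φ₁, cos δ − sin φ₁ sin φ₂) = -72.46008°

72.460°W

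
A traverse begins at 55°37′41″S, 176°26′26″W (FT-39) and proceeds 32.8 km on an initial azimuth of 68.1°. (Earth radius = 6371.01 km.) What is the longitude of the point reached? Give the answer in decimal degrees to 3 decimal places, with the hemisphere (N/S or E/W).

FT-39: φ = -55.62806°, λ = -176.44056°
δ = d/R = 32.8/6371.01 = 0.005148 rad
φ₂ = arcsin(sin φ₁ cos δ + cos φ₁ sin δ cos θ)
   = arcsin(-0.82539·0.99999 + 0.56456·0.00515·0.37299) = -55.51708°
λ₂ = λ₁ + atan2(sin θ sin δ cos φ₁, cos δ − sin φ₁ sin φ₂) = -175.95714°

175.957°W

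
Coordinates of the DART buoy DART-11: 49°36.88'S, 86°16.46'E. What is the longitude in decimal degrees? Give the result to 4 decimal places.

86° + 16.46′/60 = 86 + 0.27433 = 86.2743°

86.2743°E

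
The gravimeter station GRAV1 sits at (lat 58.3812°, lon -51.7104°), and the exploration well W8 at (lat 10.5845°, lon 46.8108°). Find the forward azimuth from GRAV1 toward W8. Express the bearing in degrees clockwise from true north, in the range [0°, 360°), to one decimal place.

77.2°

Δλ = 98.5212°
y = sin Δλ · cos φ₂ = 0.972134
x = cos φ₁ sin φ₂ − sin φ₁ cos φ₂ cos Δλ = 0.220332
θ = atan2(y, x) = 77.2298° → 77.2298° (mod 360°)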